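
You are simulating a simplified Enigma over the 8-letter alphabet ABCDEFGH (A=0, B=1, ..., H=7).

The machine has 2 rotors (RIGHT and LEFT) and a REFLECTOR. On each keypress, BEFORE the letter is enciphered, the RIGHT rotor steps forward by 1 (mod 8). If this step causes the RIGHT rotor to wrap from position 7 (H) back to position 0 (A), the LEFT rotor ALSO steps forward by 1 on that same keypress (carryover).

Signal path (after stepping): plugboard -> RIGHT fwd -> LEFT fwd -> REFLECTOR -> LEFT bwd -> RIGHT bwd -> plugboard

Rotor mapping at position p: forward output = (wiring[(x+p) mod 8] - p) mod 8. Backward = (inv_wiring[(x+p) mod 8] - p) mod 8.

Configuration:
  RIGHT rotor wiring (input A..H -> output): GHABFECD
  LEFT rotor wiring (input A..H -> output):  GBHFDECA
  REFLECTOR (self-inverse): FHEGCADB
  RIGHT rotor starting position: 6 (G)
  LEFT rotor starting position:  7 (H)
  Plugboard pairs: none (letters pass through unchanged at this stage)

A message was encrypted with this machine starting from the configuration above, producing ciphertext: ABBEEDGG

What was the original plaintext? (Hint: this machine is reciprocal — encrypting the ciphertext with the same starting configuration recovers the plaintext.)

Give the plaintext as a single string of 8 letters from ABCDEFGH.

Char 1 ('A'): step: R->7, L=7; A->plug->A->R->E->L->G->refl->D->L'->H->R'->B->plug->B
Char 2 ('B'): step: R->0, L->0 (L advanced); B->plug->B->R->H->L->A->refl->F->L'->D->R'->H->plug->H
Char 3 ('B'): step: R->1, L=0; B->plug->B->R->H->L->A->refl->F->L'->D->R'->E->plug->E
Char 4 ('E'): step: R->2, L=0; E->plug->E->R->A->L->G->refl->D->L'->E->R'->G->plug->G
Char 5 ('E'): step: R->3, L=0; E->plug->E->R->A->L->G->refl->D->L'->E->R'->G->plug->G
Char 6 ('D'): step: R->4, L=0; D->plug->D->R->H->L->A->refl->F->L'->D->R'->F->plug->F
Char 7 ('G'): step: R->5, L=0; G->plug->G->R->E->L->D->refl->G->L'->A->R'->H->plug->H
Char 8 ('G'): step: R->6, L=0; G->plug->G->R->H->L->A->refl->F->L'->D->R'->F->plug->F

Answer: BHEGGFHF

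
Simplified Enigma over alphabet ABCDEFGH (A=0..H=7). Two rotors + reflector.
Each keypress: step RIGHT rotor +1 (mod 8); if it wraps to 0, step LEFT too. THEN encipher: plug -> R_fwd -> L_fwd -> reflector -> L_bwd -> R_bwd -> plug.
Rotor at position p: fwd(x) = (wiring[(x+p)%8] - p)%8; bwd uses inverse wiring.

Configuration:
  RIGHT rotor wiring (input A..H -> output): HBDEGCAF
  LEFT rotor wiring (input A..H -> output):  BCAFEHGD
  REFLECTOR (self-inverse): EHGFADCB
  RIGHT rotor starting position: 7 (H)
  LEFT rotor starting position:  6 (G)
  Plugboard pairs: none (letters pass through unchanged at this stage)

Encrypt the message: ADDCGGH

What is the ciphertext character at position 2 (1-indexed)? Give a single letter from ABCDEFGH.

Char 1 ('A'): step: R->0, L->7 (L advanced); A->plug->A->R->H->L->H->refl->B->L'->D->R'->C->plug->C
Char 2 ('D'): step: R->1, L=7; D->plug->D->R->F->L->F->refl->D->L'->C->R'->B->plug->B

B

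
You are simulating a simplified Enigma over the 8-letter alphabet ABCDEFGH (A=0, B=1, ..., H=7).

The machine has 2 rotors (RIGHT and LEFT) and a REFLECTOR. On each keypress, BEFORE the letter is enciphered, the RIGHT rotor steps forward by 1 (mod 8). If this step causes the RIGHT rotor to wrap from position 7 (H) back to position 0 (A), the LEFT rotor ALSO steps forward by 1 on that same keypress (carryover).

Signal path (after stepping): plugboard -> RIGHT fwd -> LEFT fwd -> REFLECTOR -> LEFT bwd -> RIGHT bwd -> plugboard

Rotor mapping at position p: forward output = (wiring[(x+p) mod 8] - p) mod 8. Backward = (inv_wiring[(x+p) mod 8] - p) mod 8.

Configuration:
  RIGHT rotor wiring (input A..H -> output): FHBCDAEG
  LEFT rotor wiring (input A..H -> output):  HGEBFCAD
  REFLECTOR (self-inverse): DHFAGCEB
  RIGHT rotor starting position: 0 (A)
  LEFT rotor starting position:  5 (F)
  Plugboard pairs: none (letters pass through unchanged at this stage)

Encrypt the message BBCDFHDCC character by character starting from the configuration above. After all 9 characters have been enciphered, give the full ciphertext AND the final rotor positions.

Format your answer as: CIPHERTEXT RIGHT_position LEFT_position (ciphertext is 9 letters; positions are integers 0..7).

Char 1 ('B'): step: R->1, L=5; B->plug->B->R->A->L->F->refl->C->L'->D->R'->F->plug->F
Char 2 ('B'): step: R->2, L=5; B->plug->B->R->A->L->F->refl->C->L'->D->R'->G->plug->G
Char 3 ('C'): step: R->3, L=5; C->plug->C->R->F->L->H->refl->B->L'->E->R'->G->plug->G
Char 4 ('D'): step: R->4, L=5; D->plug->D->R->C->L->G->refl->E->L'->G->R'->H->plug->H
Char 5 ('F'): step: R->5, L=5; F->plug->F->R->E->L->B->refl->H->L'->F->R'->G->plug->G
Char 6 ('H'): step: R->6, L=5; H->plug->H->R->C->L->G->refl->E->L'->G->R'->A->plug->A
Char 7 ('D'): step: R->7, L=5; D->plug->D->R->C->L->G->refl->E->L'->G->R'->B->plug->B
Char 8 ('C'): step: R->0, L->6 (L advanced); C->plug->C->R->B->L->F->refl->C->L'->A->R'->F->plug->F
Char 9 ('C'): step: R->1, L=6; C->plug->C->R->B->L->F->refl->C->L'->A->R'->B->plug->B
Final: ciphertext=FGGHGABFB, RIGHT=1, LEFT=6

Answer: FGGHGABFB 1 6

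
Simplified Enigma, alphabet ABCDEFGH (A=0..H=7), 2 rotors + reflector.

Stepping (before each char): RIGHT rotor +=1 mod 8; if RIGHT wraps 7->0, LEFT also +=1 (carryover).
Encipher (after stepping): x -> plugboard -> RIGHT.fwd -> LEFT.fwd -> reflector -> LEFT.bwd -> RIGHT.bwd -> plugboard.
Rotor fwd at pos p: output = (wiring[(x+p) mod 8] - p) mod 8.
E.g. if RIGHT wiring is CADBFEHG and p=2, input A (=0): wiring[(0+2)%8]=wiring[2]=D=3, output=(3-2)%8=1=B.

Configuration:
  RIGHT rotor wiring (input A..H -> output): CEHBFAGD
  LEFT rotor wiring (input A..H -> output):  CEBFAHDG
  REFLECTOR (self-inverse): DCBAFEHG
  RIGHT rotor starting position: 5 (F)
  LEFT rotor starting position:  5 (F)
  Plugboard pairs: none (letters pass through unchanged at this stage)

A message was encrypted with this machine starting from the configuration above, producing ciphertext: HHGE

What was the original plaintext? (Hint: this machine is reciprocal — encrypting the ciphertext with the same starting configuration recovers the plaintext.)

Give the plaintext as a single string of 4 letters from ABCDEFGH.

Char 1 ('H'): step: R->6, L=5; H->plug->H->R->C->L->B->refl->C->L'->A->R'->A->plug->A
Char 2 ('H'): step: R->7, L=5; H->plug->H->R->H->L->D->refl->A->L'->G->R'->F->plug->F
Char 3 ('G'): step: R->0, L->6 (L advanced); G->plug->G->R->G->L->C->refl->B->L'->H->R'->C->plug->C
Char 4 ('E'): step: R->1, L=6; E->plug->E->R->H->L->B->refl->C->L'->G->R'->B->plug->B

Answer: AFCB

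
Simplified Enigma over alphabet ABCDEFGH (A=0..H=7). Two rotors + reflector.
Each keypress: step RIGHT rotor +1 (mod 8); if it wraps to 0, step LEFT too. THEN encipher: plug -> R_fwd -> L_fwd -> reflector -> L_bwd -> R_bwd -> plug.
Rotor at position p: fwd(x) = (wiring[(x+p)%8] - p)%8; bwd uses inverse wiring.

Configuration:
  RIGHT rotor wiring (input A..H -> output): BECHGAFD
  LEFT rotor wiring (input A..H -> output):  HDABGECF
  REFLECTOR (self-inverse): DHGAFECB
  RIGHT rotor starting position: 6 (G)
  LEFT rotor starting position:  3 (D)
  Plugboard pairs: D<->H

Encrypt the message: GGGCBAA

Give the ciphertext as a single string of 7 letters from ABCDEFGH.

Char 1 ('G'): step: R->7, L=3; G->plug->G->R->B->L->D->refl->A->L'->G->R'->H->plug->D
Char 2 ('G'): step: R->0, L->4 (L advanced); G->plug->G->R->F->L->H->refl->B->L'->D->R'->H->plug->D
Char 3 ('G'): step: R->1, L=4; G->plug->G->R->C->L->G->refl->C->L'->A->R'->H->plug->D
Char 4 ('C'): step: R->2, L=4; C->plug->C->R->E->L->D->refl->A->L'->B->R'->F->plug->F
Char 5 ('B'): step: R->3, L=4; B->plug->B->R->D->L->B->refl->H->L'->F->R'->C->plug->C
Char 6 ('A'): step: R->4, L=4; A->plug->A->R->C->L->G->refl->C->L'->A->R'->F->plug->F
Char 7 ('A'): step: R->5, L=4; A->plug->A->R->D->L->B->refl->H->L'->F->R'->F->plug->F

Answer: DDDFCFF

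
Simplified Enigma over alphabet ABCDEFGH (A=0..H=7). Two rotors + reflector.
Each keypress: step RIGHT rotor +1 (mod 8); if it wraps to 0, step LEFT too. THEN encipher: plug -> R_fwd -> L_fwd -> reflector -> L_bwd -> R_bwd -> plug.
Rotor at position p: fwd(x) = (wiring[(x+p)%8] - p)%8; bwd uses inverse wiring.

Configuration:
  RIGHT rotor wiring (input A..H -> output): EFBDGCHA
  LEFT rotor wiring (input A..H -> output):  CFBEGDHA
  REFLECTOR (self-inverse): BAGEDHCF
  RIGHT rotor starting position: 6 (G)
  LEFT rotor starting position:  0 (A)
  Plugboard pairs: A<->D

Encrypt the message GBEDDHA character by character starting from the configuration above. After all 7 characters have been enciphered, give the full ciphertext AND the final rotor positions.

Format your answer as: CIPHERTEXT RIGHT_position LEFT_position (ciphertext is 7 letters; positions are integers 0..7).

Answer: BDGBGFH 5 1

Derivation:
Char 1 ('G'): step: R->7, L=0; G->plug->G->R->D->L->E->refl->D->L'->F->R'->B->plug->B
Char 2 ('B'): step: R->0, L->1 (L advanced); B->plug->B->R->F->L->G->refl->C->L'->E->R'->A->plug->D
Char 3 ('E'): step: R->1, L=1; E->plug->E->R->B->L->A->refl->B->L'->H->R'->G->plug->G
Char 4 ('D'): step: R->2, L=1; D->plug->A->R->H->L->B->refl->A->L'->B->R'->B->plug->B
Char 5 ('D'): step: R->3, L=1; D->plug->A->R->A->L->E->refl->D->L'->C->R'->G->plug->G
Char 6 ('H'): step: R->4, L=1; H->plug->H->R->H->L->B->refl->A->L'->B->R'->F->plug->F
Char 7 ('A'): step: R->5, L=1; A->plug->D->R->H->L->B->refl->A->L'->B->R'->H->plug->H
Final: ciphertext=BDGBGFH, RIGHT=5, LEFT=1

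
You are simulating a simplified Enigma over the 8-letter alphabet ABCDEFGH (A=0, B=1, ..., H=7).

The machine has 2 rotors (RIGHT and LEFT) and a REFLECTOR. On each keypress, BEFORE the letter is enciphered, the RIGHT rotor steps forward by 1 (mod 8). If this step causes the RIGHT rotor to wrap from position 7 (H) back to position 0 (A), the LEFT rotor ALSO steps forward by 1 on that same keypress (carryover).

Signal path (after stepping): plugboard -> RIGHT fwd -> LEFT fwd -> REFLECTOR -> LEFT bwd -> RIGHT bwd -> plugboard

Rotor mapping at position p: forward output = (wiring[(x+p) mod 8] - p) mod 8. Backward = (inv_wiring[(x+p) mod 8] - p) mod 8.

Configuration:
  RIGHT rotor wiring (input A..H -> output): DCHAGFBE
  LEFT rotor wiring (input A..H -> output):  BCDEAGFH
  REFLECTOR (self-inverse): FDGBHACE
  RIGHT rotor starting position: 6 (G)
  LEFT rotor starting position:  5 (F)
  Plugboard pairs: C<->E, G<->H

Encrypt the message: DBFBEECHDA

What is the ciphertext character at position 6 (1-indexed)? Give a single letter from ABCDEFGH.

Char 1 ('D'): step: R->7, L=5; D->plug->D->R->A->L->B->refl->D->L'->H->R'->F->plug->F
Char 2 ('B'): step: R->0, L->6 (L advanced); B->plug->B->R->C->L->D->refl->B->L'->B->R'->G->plug->H
Char 3 ('F'): step: R->1, L=6; F->plug->F->R->A->L->H->refl->E->L'->D->R'->G->plug->H
Char 4 ('B'): step: R->2, L=6; B->plug->B->R->G->L->C->refl->G->L'->F->R'->A->plug->A
Char 5 ('E'): step: R->3, L=6; E->plug->C->R->C->L->D->refl->B->L'->B->R'->E->plug->C
Char 6 ('E'): step: R->4, L=6; E->plug->C->R->F->L->G->refl->C->L'->G->R'->F->plug->F

F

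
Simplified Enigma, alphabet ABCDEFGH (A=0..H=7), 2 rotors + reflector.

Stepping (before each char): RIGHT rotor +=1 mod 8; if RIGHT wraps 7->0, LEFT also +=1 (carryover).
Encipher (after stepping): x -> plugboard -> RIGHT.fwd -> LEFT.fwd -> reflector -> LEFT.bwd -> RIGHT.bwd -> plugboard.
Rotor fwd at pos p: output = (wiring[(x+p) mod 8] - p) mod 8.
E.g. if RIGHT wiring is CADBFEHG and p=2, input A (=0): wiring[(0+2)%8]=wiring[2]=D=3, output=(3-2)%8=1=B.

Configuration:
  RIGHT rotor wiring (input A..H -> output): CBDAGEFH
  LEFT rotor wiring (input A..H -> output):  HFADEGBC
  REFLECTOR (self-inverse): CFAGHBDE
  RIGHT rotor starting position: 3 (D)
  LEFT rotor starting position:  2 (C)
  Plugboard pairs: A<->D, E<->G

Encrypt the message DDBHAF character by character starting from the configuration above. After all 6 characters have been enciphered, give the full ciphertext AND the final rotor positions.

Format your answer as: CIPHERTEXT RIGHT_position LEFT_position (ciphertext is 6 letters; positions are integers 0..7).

Char 1 ('D'): step: R->4, L=2; D->plug->A->R->C->L->C->refl->A->L'->F->R'->F->plug->F
Char 2 ('D'): step: R->5, L=2; D->plug->A->R->H->L->D->refl->G->L'->A->R'->B->plug->B
Char 3 ('B'): step: R->6, L=2; B->plug->B->R->B->L->B->refl->F->L'->G->R'->H->plug->H
Char 4 ('H'): step: R->7, L=2; H->plug->H->R->G->L->F->refl->B->L'->B->R'->E->plug->G
Char 5 ('A'): step: R->0, L->3 (L advanced); A->plug->D->R->A->L->A->refl->C->L'->G->R'->E->plug->G
Char 6 ('F'): step: R->1, L=3; F->plug->F->R->E->L->H->refl->E->L'->F->R'->D->plug->A
Final: ciphertext=FBHGGA, RIGHT=1, LEFT=3

Answer: FBHGGA 1 3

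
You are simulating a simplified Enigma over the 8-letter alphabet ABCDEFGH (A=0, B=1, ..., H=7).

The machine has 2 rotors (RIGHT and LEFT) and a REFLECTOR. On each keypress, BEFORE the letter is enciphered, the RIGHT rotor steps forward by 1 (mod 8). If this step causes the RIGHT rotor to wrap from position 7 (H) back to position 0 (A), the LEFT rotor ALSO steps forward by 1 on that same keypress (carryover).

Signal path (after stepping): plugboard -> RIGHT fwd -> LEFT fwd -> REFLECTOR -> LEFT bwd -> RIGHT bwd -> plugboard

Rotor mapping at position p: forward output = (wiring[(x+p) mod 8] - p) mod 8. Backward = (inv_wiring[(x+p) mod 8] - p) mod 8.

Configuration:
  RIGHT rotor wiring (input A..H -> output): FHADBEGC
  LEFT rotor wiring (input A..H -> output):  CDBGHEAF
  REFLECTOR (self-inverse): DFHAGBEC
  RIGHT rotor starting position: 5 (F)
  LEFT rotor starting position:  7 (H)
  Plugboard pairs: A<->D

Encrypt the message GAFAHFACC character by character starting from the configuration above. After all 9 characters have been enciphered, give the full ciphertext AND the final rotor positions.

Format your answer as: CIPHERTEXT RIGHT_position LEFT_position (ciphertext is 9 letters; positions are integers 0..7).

Char 1 ('G'): step: R->6, L=7; G->plug->G->R->D->L->C->refl->H->L'->E->R'->B->plug->B
Char 2 ('A'): step: R->7, L=7; A->plug->D->R->B->L->D->refl->A->L'->F->R'->G->plug->G
Char 3 ('F'): step: R->0, L->0 (L advanced); F->plug->F->R->E->L->H->refl->C->L'->A->R'->C->plug->C
Char 4 ('A'): step: R->1, L=0; A->plug->D->R->A->L->C->refl->H->L'->E->R'->H->plug->H
Char 5 ('H'): step: R->2, L=0; H->plug->H->R->F->L->E->refl->G->L'->D->R'->G->plug->G
Char 6 ('F'): step: R->3, L=0; F->plug->F->R->C->L->B->refl->F->L'->H->R'->E->plug->E
Char 7 ('A'): step: R->4, L=0; A->plug->D->R->G->L->A->refl->D->L'->B->R'->E->plug->E
Char 8 ('C'): step: R->5, L=0; C->plug->C->R->F->L->E->refl->G->L'->D->R'->F->plug->F
Char 9 ('C'): step: R->6, L=0; C->plug->C->R->H->L->F->refl->B->L'->C->R'->E->plug->E
Final: ciphertext=BGCHGEEFE, RIGHT=6, LEFT=0

Answer: BGCHGEEFE 6 0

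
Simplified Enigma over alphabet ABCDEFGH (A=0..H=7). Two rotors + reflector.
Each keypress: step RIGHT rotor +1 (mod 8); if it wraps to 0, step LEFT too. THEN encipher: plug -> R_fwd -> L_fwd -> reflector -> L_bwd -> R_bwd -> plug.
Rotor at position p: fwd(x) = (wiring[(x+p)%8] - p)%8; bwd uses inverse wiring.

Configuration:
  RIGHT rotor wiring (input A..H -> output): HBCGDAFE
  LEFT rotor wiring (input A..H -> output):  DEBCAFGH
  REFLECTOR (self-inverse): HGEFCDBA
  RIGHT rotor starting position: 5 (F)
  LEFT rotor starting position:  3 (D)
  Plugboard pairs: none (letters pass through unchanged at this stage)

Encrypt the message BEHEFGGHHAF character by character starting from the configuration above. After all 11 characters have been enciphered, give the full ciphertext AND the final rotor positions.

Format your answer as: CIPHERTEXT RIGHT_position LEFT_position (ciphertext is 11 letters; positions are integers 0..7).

Char 1 ('B'): step: R->6, L=3; B->plug->B->R->G->L->B->refl->G->L'->H->R'->A->plug->A
Char 2 ('E'): step: R->7, L=3; E->plug->E->R->H->L->G->refl->B->L'->G->R'->H->plug->H
Char 3 ('H'): step: R->0, L->4 (L advanced); H->plug->H->R->E->L->H->refl->A->L'->F->R'->G->plug->G
Char 4 ('E'): step: R->1, L=4; E->plug->E->R->H->L->G->refl->B->L'->B->R'->B->plug->B
Char 5 ('F'): step: R->2, L=4; F->plug->F->R->C->L->C->refl->E->L'->A->R'->A->plug->A
Char 6 ('G'): step: R->3, L=4; G->plug->G->R->G->L->F->refl->D->L'->D->R'->A->plug->A
Char 7 ('G'): step: R->4, L=4; G->plug->G->R->G->L->F->refl->D->L'->D->R'->E->plug->E
Char 8 ('H'): step: R->5, L=4; H->plug->H->R->G->L->F->refl->D->L'->D->R'->A->plug->A
Char 9 ('H'): step: R->6, L=4; H->plug->H->R->C->L->C->refl->E->L'->A->R'->F->plug->F
Char 10 ('A'): step: R->7, L=4; A->plug->A->R->F->L->A->refl->H->L'->E->R'->F->plug->F
Char 11 ('F'): step: R->0, L->5 (L advanced); F->plug->F->R->A->L->A->refl->H->L'->E->R'->H->plug->H
Final: ciphertext=AHGBAAEAFFH, RIGHT=0, LEFT=5

Answer: AHGBAAEAFFH 0 5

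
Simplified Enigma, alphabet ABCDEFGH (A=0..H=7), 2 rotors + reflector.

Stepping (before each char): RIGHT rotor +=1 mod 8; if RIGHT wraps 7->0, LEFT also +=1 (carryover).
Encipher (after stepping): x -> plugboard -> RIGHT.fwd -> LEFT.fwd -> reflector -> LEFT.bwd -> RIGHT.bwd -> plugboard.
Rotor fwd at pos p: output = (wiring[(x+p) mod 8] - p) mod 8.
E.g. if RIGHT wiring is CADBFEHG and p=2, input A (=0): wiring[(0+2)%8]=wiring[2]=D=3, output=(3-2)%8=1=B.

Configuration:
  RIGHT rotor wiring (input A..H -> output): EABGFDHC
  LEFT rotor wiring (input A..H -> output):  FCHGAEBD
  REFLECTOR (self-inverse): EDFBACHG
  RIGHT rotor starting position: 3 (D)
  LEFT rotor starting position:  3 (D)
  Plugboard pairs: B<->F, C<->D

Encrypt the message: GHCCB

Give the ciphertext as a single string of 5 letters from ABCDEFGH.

Answer: AFBHE

Derivation:
Char 1 ('G'): step: R->4, L=3; G->plug->G->R->F->L->C->refl->F->L'->B->R'->A->plug->A
Char 2 ('H'): step: R->5, L=3; H->plug->H->R->A->L->D->refl->B->L'->C->R'->B->plug->F
Char 3 ('C'): step: R->6, L=3; C->plug->D->R->C->L->B->refl->D->L'->A->R'->F->plug->B
Char 4 ('C'): step: R->7, L=3; C->plug->D->R->C->L->B->refl->D->L'->A->R'->H->plug->H
Char 5 ('B'): step: R->0, L->4 (L advanced); B->plug->F->R->D->L->H->refl->G->L'->F->R'->E->plug->E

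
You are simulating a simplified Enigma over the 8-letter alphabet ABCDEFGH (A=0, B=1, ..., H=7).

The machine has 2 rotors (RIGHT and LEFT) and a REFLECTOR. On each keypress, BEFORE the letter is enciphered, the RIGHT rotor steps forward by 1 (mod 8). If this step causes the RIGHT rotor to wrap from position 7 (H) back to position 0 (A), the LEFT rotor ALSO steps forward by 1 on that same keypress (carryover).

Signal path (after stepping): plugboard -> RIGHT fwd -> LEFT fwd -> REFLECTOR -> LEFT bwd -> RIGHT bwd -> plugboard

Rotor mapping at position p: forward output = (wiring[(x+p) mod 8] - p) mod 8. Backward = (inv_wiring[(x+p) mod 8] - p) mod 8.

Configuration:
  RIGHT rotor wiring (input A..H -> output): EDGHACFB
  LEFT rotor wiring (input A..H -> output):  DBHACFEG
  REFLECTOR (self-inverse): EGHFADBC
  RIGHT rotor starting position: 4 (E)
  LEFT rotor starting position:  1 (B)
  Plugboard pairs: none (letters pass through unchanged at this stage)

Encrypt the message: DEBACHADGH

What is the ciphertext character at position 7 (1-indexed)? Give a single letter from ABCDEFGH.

Char 1 ('D'): step: R->5, L=1; D->plug->D->R->H->L->C->refl->H->L'->C->R'->G->plug->G
Char 2 ('E'): step: R->6, L=1; E->plug->E->R->A->L->A->refl->E->L'->E->R'->H->plug->H
Char 3 ('B'): step: R->7, L=1; B->plug->B->R->F->L->D->refl->F->L'->G->R'->H->plug->H
Char 4 ('A'): step: R->0, L->2 (L advanced); A->plug->A->R->E->L->C->refl->H->L'->H->R'->D->plug->D
Char 5 ('C'): step: R->1, L=2; C->plug->C->R->G->L->B->refl->G->L'->B->R'->E->plug->E
Char 6 ('H'): step: R->2, L=2; H->plug->H->R->B->L->G->refl->B->L'->G->R'->C->plug->C
Char 7 ('A'): step: R->3, L=2; A->plug->A->R->E->L->C->refl->H->L'->H->R'->C->plug->C

C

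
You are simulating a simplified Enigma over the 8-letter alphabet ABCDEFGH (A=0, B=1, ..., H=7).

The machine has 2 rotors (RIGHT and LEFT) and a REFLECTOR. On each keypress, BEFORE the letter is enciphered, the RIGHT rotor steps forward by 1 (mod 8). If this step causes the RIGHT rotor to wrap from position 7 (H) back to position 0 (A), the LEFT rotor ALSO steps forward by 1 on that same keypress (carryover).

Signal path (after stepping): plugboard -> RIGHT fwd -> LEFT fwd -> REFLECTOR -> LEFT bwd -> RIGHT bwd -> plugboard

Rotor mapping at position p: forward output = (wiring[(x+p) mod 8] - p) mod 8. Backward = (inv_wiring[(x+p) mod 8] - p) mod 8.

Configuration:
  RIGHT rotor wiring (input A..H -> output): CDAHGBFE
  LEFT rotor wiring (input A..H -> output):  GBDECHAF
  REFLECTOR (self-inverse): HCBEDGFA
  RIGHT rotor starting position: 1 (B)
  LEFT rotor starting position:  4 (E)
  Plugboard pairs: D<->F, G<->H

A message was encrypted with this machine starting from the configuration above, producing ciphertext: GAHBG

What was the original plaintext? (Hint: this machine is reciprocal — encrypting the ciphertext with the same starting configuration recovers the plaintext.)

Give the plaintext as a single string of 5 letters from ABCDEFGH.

Char 1 ('G'): step: R->2, L=4; G->plug->H->R->B->L->D->refl->E->L'->C->R'->F->plug->D
Char 2 ('A'): step: R->3, L=4; A->plug->A->R->E->L->C->refl->B->L'->D->R'->B->plug->B
Char 3 ('H'): step: R->4, L=4; H->plug->G->R->E->L->C->refl->B->L'->D->R'->H->plug->G
Char 4 ('B'): step: R->5, L=4; B->plug->B->R->A->L->G->refl->F->L'->F->R'->D->plug->F
Char 5 ('G'): step: R->6, L=4; G->plug->H->R->D->L->B->refl->C->L'->E->R'->C->plug->C

Answer: DBGFC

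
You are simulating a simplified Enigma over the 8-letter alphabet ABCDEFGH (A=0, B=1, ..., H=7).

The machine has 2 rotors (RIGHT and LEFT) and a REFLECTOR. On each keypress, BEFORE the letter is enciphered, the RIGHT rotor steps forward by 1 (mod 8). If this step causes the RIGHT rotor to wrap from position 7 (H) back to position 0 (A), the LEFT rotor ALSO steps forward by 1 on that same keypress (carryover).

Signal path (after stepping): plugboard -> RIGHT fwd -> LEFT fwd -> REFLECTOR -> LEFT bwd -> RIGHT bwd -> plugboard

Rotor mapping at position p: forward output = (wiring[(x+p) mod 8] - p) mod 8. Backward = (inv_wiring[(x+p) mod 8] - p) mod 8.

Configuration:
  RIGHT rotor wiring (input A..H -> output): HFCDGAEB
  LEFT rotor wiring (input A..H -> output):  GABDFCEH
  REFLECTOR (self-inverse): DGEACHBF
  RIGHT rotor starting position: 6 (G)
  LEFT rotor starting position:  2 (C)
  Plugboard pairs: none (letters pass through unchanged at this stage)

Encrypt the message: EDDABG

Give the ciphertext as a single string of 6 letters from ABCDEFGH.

Answer: CAGGHA

Derivation:
Char 1 ('E'): step: R->7, L=2; E->plug->E->R->E->L->C->refl->E->L'->G->R'->C->plug->C
Char 2 ('D'): step: R->0, L->3 (L advanced); D->plug->D->R->D->L->B->refl->G->L'->H->R'->A->plug->A
Char 3 ('D'): step: R->1, L=3; D->plug->D->R->F->L->D->refl->A->L'->A->R'->G->plug->G
Char 4 ('A'): step: R->2, L=3; A->plug->A->R->A->L->A->refl->D->L'->F->R'->G->plug->G
Char 5 ('B'): step: R->3, L=3; B->plug->B->R->D->L->B->refl->G->L'->H->R'->H->plug->H
Char 6 ('G'): step: R->4, L=3; G->plug->G->R->G->L->F->refl->H->L'->C->R'->A->plug->A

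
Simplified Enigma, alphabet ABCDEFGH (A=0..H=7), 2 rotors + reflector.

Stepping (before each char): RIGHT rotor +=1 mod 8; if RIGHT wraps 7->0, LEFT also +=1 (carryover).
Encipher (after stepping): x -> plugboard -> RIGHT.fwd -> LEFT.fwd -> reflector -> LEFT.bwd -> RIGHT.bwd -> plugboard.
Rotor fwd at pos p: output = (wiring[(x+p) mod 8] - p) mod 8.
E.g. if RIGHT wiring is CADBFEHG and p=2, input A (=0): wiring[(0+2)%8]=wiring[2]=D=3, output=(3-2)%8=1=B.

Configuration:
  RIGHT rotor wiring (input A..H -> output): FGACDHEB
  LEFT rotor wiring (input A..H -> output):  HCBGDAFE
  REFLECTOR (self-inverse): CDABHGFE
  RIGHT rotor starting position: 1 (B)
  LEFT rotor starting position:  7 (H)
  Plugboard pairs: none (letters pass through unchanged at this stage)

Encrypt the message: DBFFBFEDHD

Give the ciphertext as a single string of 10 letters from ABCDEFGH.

Answer: HAHEHHBHEH

Derivation:
Char 1 ('D'): step: R->2, L=7; D->plug->D->R->F->L->E->refl->H->L'->E->R'->H->plug->H
Char 2 ('B'): step: R->3, L=7; B->plug->B->R->A->L->F->refl->G->L'->H->R'->A->plug->A
Char 3 ('F'): step: R->4, L=7; F->plug->F->R->C->L->D->refl->B->L'->G->R'->H->plug->H
Char 4 ('F'): step: R->5, L=7; F->plug->F->R->D->L->C->refl->A->L'->B->R'->E->plug->E
Char 5 ('B'): step: R->6, L=7; B->plug->B->R->D->L->C->refl->A->L'->B->R'->H->plug->H
Char 6 ('F'): step: R->7, L=7; F->plug->F->R->E->L->H->refl->E->L'->F->R'->H->plug->H
Char 7 ('E'): step: R->0, L->0 (L advanced); E->plug->E->R->D->L->G->refl->F->L'->G->R'->B->plug->B
Char 8 ('D'): step: R->1, L=0; D->plug->D->R->C->L->B->refl->D->L'->E->R'->H->plug->H
Char 9 ('H'): step: R->2, L=0; H->plug->H->R->E->L->D->refl->B->L'->C->R'->E->plug->E
Char 10 ('D'): step: R->3, L=0; D->plug->D->R->B->L->C->refl->A->L'->F->R'->H->plug->H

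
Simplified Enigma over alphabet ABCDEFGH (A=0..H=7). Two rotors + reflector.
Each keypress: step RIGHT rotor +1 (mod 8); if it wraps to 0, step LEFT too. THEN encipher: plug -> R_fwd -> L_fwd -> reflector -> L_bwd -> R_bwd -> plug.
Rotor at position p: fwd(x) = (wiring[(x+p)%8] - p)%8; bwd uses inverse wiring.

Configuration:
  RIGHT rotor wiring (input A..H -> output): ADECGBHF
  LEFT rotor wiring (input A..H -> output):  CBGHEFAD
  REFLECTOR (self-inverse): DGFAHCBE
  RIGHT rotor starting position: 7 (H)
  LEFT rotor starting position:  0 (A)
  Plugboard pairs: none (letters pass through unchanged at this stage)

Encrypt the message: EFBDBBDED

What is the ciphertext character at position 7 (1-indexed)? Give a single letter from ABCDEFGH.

Char 1 ('E'): step: R->0, L->1 (L advanced); E->plug->E->R->G->L->C->refl->F->L'->B->R'->F->plug->F
Char 2 ('F'): step: R->1, L=1; F->plug->F->R->G->L->C->refl->F->L'->B->R'->C->plug->C
Char 3 ('B'): step: R->2, L=1; B->plug->B->R->A->L->A->refl->D->L'->D->R'->F->plug->F
Char 4 ('D'): step: R->3, L=1; D->plug->D->R->E->L->E->refl->H->L'->F->R'->F->plug->F
Char 5 ('B'): step: R->4, L=1; B->plug->B->R->F->L->H->refl->E->L'->E->R'->E->plug->E
Char 6 ('B'): step: R->5, L=1; B->plug->B->R->C->L->G->refl->B->L'->H->R'->F->plug->F
Char 7 ('D'): step: R->6, L=1; D->plug->D->R->F->L->H->refl->E->L'->E->R'->F->plug->F

F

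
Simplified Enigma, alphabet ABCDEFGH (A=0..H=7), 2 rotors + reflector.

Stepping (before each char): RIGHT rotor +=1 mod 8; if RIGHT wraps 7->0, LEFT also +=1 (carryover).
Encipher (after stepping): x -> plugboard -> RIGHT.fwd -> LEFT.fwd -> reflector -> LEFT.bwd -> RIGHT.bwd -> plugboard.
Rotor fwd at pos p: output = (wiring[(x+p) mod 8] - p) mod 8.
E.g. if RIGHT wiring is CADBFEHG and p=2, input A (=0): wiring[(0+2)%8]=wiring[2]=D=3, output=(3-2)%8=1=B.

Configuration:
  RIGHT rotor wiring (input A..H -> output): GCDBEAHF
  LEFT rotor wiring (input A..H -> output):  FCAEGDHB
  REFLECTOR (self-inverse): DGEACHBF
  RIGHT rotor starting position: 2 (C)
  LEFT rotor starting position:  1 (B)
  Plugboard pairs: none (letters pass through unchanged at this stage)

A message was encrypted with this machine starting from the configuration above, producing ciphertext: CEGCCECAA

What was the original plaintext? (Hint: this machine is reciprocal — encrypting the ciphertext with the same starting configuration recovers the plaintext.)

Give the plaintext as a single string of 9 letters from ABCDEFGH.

Answer: HFHEGHDCG

Derivation:
Char 1 ('C'): step: R->3, L=1; C->plug->C->R->F->L->G->refl->B->L'->A->R'->H->plug->H
Char 2 ('E'): step: R->4, L=1; E->plug->E->R->C->L->D->refl->A->L'->G->R'->F->plug->F
Char 3 ('G'): step: R->5, L=1; G->plug->G->R->E->L->C->refl->E->L'->H->R'->H->plug->H
Char 4 ('C'): step: R->6, L=1; C->plug->C->R->A->L->B->refl->G->L'->F->R'->E->plug->E
Char 5 ('C'): step: R->7, L=1; C->plug->C->R->D->L->F->refl->H->L'->B->R'->G->plug->G
Char 6 ('E'): step: R->0, L->2 (L advanced); E->plug->E->R->E->L->F->refl->H->L'->F->R'->H->plug->H
Char 7 ('C'): step: R->1, L=2; C->plug->C->R->A->L->G->refl->B->L'->D->R'->D->plug->D
Char 8 ('A'): step: R->2, L=2; A->plug->A->R->B->L->C->refl->E->L'->C->R'->C->plug->C
Char 9 ('A'): step: R->3, L=2; A->plug->A->R->G->L->D->refl->A->L'->H->R'->G->plug->G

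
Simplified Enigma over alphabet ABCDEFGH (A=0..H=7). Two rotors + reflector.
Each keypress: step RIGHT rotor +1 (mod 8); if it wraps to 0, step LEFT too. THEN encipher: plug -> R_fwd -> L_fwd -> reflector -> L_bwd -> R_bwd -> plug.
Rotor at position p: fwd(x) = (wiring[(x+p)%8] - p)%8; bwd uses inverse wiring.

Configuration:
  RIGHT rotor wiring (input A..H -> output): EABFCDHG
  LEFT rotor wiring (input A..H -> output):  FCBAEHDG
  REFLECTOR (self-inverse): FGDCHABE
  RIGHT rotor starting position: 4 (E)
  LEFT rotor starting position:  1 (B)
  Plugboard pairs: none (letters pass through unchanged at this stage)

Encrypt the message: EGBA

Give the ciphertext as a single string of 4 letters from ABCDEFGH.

Answer: HBFC

Derivation:
Char 1 ('E'): step: R->5, L=1; E->plug->E->R->D->L->D->refl->C->L'->F->R'->H->plug->H
Char 2 ('G'): step: R->6, L=1; G->plug->G->R->E->L->G->refl->B->L'->A->R'->B->plug->B
Char 3 ('B'): step: R->7, L=1; B->plug->B->R->F->L->C->refl->D->L'->D->R'->F->plug->F
Char 4 ('A'): step: R->0, L->2 (L advanced); A->plug->A->R->E->L->B->refl->G->L'->B->R'->C->plug->C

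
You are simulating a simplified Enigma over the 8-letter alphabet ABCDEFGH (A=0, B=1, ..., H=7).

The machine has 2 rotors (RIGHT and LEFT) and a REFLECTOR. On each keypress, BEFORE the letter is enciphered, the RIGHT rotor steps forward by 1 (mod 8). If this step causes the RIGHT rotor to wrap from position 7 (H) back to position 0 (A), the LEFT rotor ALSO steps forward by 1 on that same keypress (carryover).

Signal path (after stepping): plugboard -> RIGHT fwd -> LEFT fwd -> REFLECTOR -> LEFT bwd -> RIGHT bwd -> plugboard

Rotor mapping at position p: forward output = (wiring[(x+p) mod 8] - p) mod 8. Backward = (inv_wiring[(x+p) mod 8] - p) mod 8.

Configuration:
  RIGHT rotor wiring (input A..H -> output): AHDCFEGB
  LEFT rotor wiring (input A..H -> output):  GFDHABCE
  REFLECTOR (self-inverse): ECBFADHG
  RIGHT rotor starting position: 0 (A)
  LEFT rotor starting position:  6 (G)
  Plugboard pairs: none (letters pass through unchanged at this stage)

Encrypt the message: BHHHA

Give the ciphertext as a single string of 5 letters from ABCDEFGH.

Char 1 ('B'): step: R->1, L=6; B->plug->B->R->C->L->A->refl->E->L'->A->R'->G->plug->G
Char 2 ('H'): step: R->2, L=6; H->plug->H->R->F->L->B->refl->C->L'->G->R'->G->plug->G
Char 3 ('H'): step: R->3, L=6; H->plug->H->R->A->L->E->refl->A->L'->C->R'->B->plug->B
Char 4 ('H'): step: R->4, L=6; H->plug->H->R->G->L->C->refl->B->L'->F->R'->D->plug->D
Char 5 ('A'): step: R->5, L=6; A->plug->A->R->H->L->D->refl->F->L'->E->R'->C->plug->C

Answer: GGBDC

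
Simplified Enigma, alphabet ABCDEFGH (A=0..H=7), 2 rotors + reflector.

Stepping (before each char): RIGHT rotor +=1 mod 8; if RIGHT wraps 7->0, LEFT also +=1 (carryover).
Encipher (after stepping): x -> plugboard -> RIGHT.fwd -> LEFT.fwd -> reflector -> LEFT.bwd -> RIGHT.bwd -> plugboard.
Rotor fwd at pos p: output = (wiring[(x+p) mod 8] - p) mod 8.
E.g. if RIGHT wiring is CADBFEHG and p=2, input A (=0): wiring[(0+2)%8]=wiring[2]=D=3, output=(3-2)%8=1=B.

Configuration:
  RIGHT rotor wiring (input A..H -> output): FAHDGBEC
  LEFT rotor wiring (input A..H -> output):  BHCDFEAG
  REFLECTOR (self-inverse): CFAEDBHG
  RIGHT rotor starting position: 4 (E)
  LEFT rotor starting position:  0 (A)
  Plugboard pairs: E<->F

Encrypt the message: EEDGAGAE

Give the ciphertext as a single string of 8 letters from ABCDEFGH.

Char 1 ('E'): step: R->5, L=0; E->plug->F->R->C->L->C->refl->A->L'->G->R'->G->plug->G
Char 2 ('E'): step: R->6, L=0; E->plug->F->R->F->L->E->refl->D->L'->D->R'->H->plug->H
Char 3 ('D'): step: R->7, L=0; D->plug->D->R->A->L->B->refl->F->L'->E->R'->E->plug->F
Char 4 ('G'): step: R->0, L->1 (L advanced); G->plug->G->R->E->L->D->refl->E->L'->D->R'->D->plug->D
Char 5 ('A'): step: R->1, L=1; A->plug->A->R->H->L->A->refl->C->L'->C->R'->C->plug->C
Char 6 ('G'): step: R->2, L=1; G->plug->G->R->D->L->E->refl->D->L'->E->R'->C->plug->C
Char 7 ('A'): step: R->3, L=1; A->plug->A->R->A->L->G->refl->H->L'->F->R'->G->plug->G
Char 8 ('E'): step: R->4, L=1; E->plug->F->R->E->L->D->refl->E->L'->D->R'->G->plug->G

Answer: GHFDCCGG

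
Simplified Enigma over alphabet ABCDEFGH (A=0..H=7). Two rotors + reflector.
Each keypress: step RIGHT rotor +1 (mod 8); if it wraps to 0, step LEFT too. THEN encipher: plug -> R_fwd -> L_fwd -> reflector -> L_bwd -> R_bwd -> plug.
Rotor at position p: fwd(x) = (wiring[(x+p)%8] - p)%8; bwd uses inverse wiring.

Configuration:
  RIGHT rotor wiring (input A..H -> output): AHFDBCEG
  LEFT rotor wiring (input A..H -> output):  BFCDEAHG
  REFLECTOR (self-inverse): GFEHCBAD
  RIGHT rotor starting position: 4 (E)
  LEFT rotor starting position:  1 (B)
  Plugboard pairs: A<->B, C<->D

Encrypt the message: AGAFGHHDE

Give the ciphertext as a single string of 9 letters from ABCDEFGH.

Char 1 ('A'): step: R->5, L=1; A->plug->B->R->H->L->A->refl->G->L'->F->R'->A->plug->B
Char 2 ('G'): step: R->6, L=1; G->plug->G->R->D->L->D->refl->H->L'->E->R'->H->plug->H
Char 3 ('A'): step: R->7, L=1; A->plug->B->R->B->L->B->refl->F->L'->G->R'->D->plug->C
Char 4 ('F'): step: R->0, L->2 (L advanced); F->plug->F->R->C->L->C->refl->E->L'->F->R'->C->plug->D
Char 5 ('G'): step: R->1, L=2; G->plug->G->R->F->L->E->refl->C->L'->C->R'->C->plug->D
Char 6 ('H'): step: R->2, L=2; H->plug->H->R->F->L->E->refl->C->L'->C->R'->E->plug->E
Char 7 ('H'): step: R->3, L=2; H->plug->H->R->C->L->C->refl->E->L'->F->R'->F->plug->F
Char 8 ('D'): step: R->4, L=2; D->plug->C->R->A->L->A->refl->G->L'->D->R'->F->plug->F
Char 9 ('E'): step: R->5, L=2; E->plug->E->R->C->L->C->refl->E->L'->F->R'->A->plug->B

Answer: BHCDDEFFB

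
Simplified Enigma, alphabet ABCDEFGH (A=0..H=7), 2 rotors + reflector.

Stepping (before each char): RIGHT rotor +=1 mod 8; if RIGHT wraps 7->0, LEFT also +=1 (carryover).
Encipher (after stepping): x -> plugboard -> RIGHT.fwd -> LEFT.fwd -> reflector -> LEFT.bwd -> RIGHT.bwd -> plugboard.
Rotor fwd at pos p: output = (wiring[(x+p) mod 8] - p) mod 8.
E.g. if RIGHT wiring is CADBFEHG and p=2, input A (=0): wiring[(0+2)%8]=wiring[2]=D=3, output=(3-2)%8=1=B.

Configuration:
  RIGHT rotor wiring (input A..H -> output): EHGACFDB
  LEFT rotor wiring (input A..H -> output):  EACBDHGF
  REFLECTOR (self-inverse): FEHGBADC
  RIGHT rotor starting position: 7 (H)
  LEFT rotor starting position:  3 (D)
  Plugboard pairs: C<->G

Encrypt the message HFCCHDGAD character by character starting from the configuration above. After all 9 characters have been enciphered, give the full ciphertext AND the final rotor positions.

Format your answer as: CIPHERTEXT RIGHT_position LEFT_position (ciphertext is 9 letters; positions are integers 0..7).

Answer: GCGBGGDGC 0 5

Derivation:
Char 1 ('H'): step: R->0, L->4 (L advanced); H->plug->H->R->B->L->D->refl->G->L'->G->R'->C->plug->G
Char 2 ('F'): step: R->1, L=4; F->plug->F->R->C->L->C->refl->H->L'->A->R'->G->plug->C
Char 3 ('C'): step: R->2, L=4; C->plug->G->R->C->L->C->refl->H->L'->A->R'->C->plug->G
Char 4 ('C'): step: R->3, L=4; C->plug->G->R->E->L->A->refl->F->L'->H->R'->B->plug->B
Char 5 ('H'): step: R->4, L=4; H->plug->H->R->E->L->A->refl->F->L'->H->R'->C->plug->G
Char 6 ('D'): step: R->5, L=4; D->plug->D->R->H->L->F->refl->A->L'->E->R'->C->plug->G
Char 7 ('G'): step: R->6, L=4; G->plug->C->R->G->L->G->refl->D->L'->B->R'->D->plug->D
Char 8 ('A'): step: R->7, L=4; A->plug->A->R->C->L->C->refl->H->L'->A->R'->C->plug->G
Char 9 ('D'): step: R->0, L->5 (L advanced); D->plug->D->R->A->L->C->refl->H->L'->D->R'->G->plug->C
Final: ciphertext=GCGBGGDGC, RIGHT=0, LEFT=5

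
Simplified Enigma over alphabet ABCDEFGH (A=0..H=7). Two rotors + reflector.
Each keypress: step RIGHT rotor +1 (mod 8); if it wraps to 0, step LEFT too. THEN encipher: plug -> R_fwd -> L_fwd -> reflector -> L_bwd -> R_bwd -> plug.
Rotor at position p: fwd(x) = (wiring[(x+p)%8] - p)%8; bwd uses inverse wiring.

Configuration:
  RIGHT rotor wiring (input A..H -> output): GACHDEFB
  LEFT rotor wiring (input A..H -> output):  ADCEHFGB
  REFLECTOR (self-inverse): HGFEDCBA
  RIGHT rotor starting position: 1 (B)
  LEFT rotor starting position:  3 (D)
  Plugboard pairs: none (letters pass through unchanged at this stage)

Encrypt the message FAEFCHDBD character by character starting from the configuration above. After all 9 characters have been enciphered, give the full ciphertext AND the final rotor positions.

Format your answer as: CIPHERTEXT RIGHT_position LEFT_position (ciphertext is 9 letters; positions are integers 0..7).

Answer: HBDGEBGCE 2 4

Derivation:
Char 1 ('F'): step: R->2, L=3; F->plug->F->R->H->L->H->refl->A->L'->G->R'->H->plug->H
Char 2 ('A'): step: R->3, L=3; A->plug->A->R->E->L->G->refl->B->L'->A->R'->B->plug->B
Char 3 ('E'): step: R->4, L=3; E->plug->E->R->C->L->C->refl->F->L'->F->R'->D->plug->D
Char 4 ('F'): step: R->5, L=3; F->plug->F->R->F->L->F->refl->C->L'->C->R'->G->plug->G
Char 5 ('C'): step: R->6, L=3; C->plug->C->R->A->L->B->refl->G->L'->E->R'->E->plug->E
Char 6 ('H'): step: R->7, L=3; H->plug->H->R->G->L->A->refl->H->L'->H->R'->B->plug->B
Char 7 ('D'): step: R->0, L->4 (L advanced); D->plug->D->R->H->L->A->refl->H->L'->F->R'->G->plug->G
Char 8 ('B'): step: R->1, L=4; B->plug->B->R->B->L->B->refl->G->L'->G->R'->C->plug->C
Char 9 ('D'): step: R->2, L=4; D->plug->D->R->C->L->C->refl->F->L'->D->R'->E->plug->E
Final: ciphertext=HBDGEBGCE, RIGHT=2, LEFT=4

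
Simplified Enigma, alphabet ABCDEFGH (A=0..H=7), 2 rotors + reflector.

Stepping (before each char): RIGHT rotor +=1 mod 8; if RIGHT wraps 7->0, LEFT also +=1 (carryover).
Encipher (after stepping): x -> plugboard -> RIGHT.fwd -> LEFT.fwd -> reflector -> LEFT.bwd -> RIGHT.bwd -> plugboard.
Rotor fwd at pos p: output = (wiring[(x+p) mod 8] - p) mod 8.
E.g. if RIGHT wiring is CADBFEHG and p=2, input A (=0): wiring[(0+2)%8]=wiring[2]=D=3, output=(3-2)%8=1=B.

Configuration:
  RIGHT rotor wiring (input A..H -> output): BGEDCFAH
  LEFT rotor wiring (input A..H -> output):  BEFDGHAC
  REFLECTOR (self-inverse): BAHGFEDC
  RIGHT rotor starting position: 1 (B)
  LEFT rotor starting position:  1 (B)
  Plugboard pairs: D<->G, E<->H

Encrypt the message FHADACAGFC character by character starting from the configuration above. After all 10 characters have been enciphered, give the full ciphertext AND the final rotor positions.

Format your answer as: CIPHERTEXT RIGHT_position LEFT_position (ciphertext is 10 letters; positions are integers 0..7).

Char 1 ('F'): step: R->2, L=1; F->plug->F->R->F->L->H->refl->C->L'->C->R'->A->plug->A
Char 2 ('H'): step: R->3, L=1; H->plug->E->R->E->L->G->refl->D->L'->A->R'->A->plug->A
Char 3 ('A'): step: R->4, L=1; A->plug->A->R->G->L->B->refl->A->L'->H->R'->H->plug->E
Char 4 ('D'): step: R->5, L=1; D->plug->G->R->G->L->B->refl->A->L'->H->R'->F->plug->F
Char 5 ('A'): step: R->6, L=1; A->plug->A->R->C->L->C->refl->H->L'->F->R'->F->plug->F
Char 6 ('C'): step: R->7, L=1; C->plug->C->R->H->L->A->refl->B->L'->G->R'->G->plug->D
Char 7 ('A'): step: R->0, L->2 (L advanced); A->plug->A->R->B->L->B->refl->A->L'->F->R'->F->plug->F
Char 8 ('G'): step: R->1, L=2; G->plug->D->R->B->L->B->refl->A->L'->F->R'->A->plug->A
Char 9 ('F'): step: R->2, L=2; F->plug->F->R->F->L->A->refl->B->L'->B->R'->B->plug->B
Char 10 ('C'): step: R->3, L=2; C->plug->C->R->C->L->E->refl->F->L'->D->R'->G->plug->D
Final: ciphertext=AAEFFDFABD, RIGHT=3, LEFT=2

Answer: AAEFFDFABD 3 2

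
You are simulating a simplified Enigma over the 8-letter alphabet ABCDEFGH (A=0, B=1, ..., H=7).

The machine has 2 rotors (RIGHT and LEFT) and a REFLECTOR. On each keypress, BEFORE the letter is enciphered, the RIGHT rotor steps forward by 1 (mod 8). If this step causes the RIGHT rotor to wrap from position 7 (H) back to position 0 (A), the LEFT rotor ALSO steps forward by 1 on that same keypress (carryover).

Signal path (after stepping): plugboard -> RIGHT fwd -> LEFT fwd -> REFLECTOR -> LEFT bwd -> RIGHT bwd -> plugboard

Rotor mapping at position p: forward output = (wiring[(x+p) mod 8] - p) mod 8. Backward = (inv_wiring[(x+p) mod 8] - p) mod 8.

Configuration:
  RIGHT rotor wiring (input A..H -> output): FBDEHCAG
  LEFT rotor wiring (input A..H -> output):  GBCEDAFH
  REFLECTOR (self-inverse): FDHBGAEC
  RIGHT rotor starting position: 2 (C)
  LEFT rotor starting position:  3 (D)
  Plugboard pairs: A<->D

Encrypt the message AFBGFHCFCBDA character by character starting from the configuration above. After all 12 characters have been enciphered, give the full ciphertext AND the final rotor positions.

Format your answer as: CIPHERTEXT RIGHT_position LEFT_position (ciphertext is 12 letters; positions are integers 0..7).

Answer: HHGDEBBAAEGD 6 4

Derivation:
Char 1 ('A'): step: R->3, L=3; A->plug->D->R->F->L->D->refl->B->L'->A->R'->H->plug->H
Char 2 ('F'): step: R->4, L=3; F->plug->F->R->F->L->D->refl->B->L'->A->R'->H->plug->H
Char 3 ('B'): step: R->5, L=3; B->plug->B->R->D->L->C->refl->H->L'->H->R'->G->plug->G
Char 4 ('G'): step: R->6, L=3; G->plug->G->R->B->L->A->refl->F->L'->C->R'->A->plug->D
Char 5 ('F'): step: R->7, L=3; F->plug->F->R->A->L->B->refl->D->L'->F->R'->E->plug->E
Char 6 ('H'): step: R->0, L->4 (L advanced); H->plug->H->R->G->L->G->refl->E->L'->B->R'->B->plug->B
Char 7 ('C'): step: R->1, L=4; C->plug->C->R->D->L->D->refl->B->L'->C->R'->B->plug->B
Char 8 ('F'): step: R->2, L=4; F->plug->F->R->E->L->C->refl->H->L'->A->R'->D->plug->A
Char 9 ('C'): step: R->3, L=4; C->plug->C->R->H->L->A->refl->F->L'->F->R'->D->plug->A
Char 10 ('B'): step: R->4, L=4; B->plug->B->R->G->L->G->refl->E->L'->B->R'->E->plug->E
Char 11 ('D'): step: R->5, L=4; D->plug->A->R->F->L->F->refl->A->L'->H->R'->G->plug->G
Char 12 ('A'): step: R->6, L=4; A->plug->D->R->D->L->D->refl->B->L'->C->R'->A->plug->D
Final: ciphertext=HHGDEBBAAEGD, RIGHT=6, LEFT=4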